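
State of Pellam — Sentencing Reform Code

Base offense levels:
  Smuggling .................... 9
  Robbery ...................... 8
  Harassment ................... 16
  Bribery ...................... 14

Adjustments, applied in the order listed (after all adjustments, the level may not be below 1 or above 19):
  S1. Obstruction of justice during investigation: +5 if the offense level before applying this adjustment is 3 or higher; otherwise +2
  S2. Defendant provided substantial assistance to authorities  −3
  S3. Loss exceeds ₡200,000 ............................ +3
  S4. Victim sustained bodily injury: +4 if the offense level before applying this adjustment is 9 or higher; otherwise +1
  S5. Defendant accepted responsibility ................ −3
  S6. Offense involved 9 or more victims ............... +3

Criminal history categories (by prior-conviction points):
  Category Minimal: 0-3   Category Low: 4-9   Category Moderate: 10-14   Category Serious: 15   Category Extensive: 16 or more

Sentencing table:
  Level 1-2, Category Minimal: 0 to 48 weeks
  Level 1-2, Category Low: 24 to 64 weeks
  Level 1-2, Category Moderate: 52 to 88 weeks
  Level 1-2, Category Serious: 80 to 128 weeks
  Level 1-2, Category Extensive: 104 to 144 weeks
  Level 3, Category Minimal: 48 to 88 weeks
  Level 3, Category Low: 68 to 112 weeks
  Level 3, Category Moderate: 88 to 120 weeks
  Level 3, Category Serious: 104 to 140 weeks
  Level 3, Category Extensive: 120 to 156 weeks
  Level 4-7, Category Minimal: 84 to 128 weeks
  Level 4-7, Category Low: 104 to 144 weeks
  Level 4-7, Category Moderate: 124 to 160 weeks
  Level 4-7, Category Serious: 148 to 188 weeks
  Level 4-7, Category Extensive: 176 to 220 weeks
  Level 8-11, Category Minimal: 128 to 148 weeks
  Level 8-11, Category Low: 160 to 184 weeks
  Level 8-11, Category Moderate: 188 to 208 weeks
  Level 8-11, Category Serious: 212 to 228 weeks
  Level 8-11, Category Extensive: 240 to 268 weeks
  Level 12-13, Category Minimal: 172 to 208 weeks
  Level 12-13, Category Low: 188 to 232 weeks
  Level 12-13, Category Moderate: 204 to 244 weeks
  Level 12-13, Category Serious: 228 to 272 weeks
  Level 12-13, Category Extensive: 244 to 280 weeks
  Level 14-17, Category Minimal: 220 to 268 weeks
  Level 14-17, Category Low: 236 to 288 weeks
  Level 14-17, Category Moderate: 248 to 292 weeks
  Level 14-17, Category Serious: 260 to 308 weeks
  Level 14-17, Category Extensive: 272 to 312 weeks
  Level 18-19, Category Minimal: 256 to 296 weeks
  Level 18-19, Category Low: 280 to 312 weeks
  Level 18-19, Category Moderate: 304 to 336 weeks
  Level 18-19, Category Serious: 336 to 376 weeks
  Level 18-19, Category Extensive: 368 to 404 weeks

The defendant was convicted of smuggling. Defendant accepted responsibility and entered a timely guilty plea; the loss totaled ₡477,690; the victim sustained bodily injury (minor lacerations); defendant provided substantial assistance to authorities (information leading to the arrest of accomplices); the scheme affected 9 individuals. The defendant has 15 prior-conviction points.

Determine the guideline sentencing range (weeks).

228-272 weeks

Base offense level for smuggling: 9.
S2 applies: 9 − 3 = 6.
S3 applies: 6 + 3 = 9.
S4 applies (level before this adjustment is 9 ≥ 9, so +4): 9 + 4 = 13.
S5 applies: 13 − 3 = 10.
S6 applies: 10 + 3 = 13.
Final offense level: 13.
Criminal history: 15 prior points → Category Serious (15).
Level 13 falls in the 12-13 band.
Grid: Level 12-13 × Category Serious = 228-272 weeks.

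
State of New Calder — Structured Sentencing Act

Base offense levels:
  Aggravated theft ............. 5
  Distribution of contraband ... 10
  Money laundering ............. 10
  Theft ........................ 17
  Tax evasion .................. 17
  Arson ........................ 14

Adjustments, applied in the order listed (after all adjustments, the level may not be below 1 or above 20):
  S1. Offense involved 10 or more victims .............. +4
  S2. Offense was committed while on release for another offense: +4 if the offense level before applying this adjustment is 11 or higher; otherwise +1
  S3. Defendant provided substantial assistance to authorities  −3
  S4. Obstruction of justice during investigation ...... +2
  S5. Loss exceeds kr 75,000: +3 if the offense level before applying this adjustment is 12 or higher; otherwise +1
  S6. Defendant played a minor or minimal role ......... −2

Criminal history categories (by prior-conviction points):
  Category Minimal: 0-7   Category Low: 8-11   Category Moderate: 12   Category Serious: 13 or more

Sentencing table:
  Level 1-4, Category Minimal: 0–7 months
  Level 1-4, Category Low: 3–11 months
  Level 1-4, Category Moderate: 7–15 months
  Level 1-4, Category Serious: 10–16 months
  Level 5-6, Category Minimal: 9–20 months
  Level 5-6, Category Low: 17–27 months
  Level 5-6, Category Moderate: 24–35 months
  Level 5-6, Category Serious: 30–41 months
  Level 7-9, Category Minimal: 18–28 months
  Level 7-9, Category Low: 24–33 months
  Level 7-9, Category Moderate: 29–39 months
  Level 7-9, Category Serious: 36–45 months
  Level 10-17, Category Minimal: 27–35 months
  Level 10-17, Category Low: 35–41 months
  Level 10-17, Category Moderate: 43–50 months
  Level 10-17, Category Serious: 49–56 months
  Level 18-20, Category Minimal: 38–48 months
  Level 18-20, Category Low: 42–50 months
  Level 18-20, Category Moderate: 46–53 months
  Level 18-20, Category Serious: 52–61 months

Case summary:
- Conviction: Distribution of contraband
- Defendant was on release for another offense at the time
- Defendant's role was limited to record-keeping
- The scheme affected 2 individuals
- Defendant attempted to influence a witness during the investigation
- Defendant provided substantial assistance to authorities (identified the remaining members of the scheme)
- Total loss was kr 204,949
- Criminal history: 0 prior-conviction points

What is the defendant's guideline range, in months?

18-28 months

Base offense level for distribution of contraband: 10.
S1 does not apply.
S2 applies (level before this adjustment is 10 < 11, so +1): 10 + 1 = 11.
S3 applies: 11 − 3 = 8.
S4 applies: 8 + 2 = 10.
S5 applies (level before this adjustment is 10 < 12, so +1): 10 + 1 = 11.
S6 applies: 11 − 2 = 9.
Final offense level: 9.
Criminal history: 0 prior points → Category Minimal (0-7).
Level 9 falls in the 7-9 band.
Grid: Level 7-9 × Category Minimal = 18-28 months.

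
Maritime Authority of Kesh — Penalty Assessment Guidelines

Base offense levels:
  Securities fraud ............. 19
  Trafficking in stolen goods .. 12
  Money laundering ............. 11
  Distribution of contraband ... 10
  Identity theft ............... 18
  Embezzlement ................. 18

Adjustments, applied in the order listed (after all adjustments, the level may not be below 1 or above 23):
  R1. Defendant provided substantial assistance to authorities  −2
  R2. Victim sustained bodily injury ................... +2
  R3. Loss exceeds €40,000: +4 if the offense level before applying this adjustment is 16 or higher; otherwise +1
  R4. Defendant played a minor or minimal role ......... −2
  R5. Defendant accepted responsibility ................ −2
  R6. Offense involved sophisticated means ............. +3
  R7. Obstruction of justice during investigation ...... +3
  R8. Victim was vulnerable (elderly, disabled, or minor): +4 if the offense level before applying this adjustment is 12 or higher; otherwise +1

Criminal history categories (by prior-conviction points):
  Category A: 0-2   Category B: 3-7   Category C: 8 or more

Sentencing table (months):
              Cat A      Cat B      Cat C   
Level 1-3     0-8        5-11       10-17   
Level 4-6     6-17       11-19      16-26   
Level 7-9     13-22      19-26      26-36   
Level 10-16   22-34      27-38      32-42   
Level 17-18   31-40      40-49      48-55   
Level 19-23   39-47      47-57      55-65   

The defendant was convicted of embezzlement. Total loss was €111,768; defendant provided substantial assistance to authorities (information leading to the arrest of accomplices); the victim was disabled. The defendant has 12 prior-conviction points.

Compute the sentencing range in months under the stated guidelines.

55-65 months

Base offense level for embezzlement: 18.
R1 applies: 18 − 2 = 16.
R2 does not apply.
R3 applies (level before this adjustment is 16 ≥ 16, so +4): 16 + 4 = 20.
R5 does not apply.
R7 does not apply.
R8 applies (level before this adjustment is 20 ≥ 12, so +4): 20 + 4 = 24.
Level 24 exceeds the maximum of 23; capped at 23.
Final offense level: 23.
Criminal history: 12 prior points → Category C (8+).
Level 23 falls in the 19-23 band.
Grid: Level 19-23 × Category C = 55-65 months.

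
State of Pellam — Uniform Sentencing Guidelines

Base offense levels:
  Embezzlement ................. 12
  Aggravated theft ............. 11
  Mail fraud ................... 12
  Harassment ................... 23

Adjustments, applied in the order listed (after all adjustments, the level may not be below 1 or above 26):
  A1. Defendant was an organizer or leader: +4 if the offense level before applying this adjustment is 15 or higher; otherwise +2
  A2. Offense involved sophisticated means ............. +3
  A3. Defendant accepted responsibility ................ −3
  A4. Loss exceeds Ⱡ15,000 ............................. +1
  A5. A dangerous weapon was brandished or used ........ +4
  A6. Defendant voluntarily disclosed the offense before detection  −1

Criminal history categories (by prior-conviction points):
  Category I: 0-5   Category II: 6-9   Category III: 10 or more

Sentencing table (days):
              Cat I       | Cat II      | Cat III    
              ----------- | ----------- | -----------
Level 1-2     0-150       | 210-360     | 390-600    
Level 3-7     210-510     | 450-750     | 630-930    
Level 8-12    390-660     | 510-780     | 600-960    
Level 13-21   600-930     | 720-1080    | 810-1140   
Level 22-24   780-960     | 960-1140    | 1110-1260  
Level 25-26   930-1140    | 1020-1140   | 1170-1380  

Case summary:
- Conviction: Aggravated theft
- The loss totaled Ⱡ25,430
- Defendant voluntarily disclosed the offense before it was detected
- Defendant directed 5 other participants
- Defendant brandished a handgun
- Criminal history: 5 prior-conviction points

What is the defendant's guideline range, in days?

Base offense level for aggravated theft: 11.
A1 applies (level before this adjustment is 11 < 15, so +2): 11 + 2 = 13.
A2 does not apply.
A4 applies: 13 + 1 = 14.
A5 applies: 14 + 4 = 18.
A6 applies: 18 − 1 = 17.
Final offense level: 17.
Criminal history: 5 prior points → Category I (0-5).
Level 17 falls in the 13-21 band.
Grid: Level 13-21 × Category I = 600-930 days.

600-930 days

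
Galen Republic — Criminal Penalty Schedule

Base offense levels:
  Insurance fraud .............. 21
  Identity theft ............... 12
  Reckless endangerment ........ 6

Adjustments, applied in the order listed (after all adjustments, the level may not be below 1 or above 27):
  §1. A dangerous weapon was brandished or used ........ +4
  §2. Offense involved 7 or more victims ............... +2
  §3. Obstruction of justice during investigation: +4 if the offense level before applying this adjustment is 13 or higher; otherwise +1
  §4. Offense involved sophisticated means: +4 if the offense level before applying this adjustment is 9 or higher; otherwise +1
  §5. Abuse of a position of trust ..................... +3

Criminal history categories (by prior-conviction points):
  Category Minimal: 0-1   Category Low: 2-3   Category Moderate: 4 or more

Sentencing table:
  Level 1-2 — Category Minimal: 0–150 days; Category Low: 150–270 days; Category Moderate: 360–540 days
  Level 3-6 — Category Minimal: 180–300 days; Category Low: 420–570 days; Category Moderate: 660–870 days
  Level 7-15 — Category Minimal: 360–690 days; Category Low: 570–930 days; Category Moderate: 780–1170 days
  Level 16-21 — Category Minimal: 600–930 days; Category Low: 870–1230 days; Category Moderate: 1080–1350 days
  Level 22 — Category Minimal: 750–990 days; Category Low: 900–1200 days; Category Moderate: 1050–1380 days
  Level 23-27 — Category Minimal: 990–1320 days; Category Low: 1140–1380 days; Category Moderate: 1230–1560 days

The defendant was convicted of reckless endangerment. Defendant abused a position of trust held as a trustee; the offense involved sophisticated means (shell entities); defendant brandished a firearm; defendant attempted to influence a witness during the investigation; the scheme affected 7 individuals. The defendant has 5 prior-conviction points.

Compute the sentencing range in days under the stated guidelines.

Base offense level for reckless endangerment: 6.
§1 applies: 6 + 4 = 10.
§2 applies: 10 + 2 = 12.
§3 applies (level before this adjustment is 12 < 13, so +1): 12 + 1 = 13.
§4 applies (level before this adjustment is 13 ≥ 9, so +4): 13 + 4 = 17.
§5 applies: 17 + 3 = 20.
Final offense level: 20.
Criminal history: 5 prior points → Category Moderate (4+).
Level 20 falls in the 16-21 band.
Grid: Level 16-21 × Category Moderate = 1080-1350 days.

1080-1350 days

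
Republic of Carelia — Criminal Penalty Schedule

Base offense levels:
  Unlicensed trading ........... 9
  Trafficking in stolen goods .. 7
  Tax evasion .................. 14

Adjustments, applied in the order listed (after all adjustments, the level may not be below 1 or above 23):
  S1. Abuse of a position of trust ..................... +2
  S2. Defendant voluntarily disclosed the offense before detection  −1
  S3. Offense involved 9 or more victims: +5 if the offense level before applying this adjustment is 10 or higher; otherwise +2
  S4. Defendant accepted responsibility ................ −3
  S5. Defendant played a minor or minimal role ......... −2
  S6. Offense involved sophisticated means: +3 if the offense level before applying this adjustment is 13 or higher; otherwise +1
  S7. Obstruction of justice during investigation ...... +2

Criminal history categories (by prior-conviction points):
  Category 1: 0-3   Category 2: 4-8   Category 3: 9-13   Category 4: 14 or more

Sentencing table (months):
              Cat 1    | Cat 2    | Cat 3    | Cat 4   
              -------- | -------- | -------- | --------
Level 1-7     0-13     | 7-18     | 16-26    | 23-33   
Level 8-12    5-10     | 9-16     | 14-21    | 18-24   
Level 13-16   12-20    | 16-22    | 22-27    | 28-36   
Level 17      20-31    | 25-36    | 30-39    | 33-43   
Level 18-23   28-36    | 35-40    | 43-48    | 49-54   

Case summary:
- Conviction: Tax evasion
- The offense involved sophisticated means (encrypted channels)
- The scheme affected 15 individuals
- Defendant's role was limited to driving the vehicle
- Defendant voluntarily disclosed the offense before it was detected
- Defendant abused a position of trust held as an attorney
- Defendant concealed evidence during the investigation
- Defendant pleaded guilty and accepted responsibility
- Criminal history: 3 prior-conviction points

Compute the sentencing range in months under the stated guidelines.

28-36 months

Base offense level for tax evasion: 14.
S1 applies: 14 + 2 = 16.
S2 applies: 16 − 1 = 15.
S3 applies (level before this adjustment is 15 ≥ 10, so +5): 15 + 5 = 20.
S4 applies: 20 − 3 = 17.
S5 applies: 17 − 2 = 15.
S6 applies (level before this adjustment is 15 ≥ 13, so +3): 15 + 3 = 18.
S7 applies: 18 + 2 = 20.
Final offense level: 20.
Criminal history: 3 prior points → Category 1 (0-3).
Level 20 falls in the 18-23 band.
Grid: Level 18-23 × Category 1 = 28-36 months.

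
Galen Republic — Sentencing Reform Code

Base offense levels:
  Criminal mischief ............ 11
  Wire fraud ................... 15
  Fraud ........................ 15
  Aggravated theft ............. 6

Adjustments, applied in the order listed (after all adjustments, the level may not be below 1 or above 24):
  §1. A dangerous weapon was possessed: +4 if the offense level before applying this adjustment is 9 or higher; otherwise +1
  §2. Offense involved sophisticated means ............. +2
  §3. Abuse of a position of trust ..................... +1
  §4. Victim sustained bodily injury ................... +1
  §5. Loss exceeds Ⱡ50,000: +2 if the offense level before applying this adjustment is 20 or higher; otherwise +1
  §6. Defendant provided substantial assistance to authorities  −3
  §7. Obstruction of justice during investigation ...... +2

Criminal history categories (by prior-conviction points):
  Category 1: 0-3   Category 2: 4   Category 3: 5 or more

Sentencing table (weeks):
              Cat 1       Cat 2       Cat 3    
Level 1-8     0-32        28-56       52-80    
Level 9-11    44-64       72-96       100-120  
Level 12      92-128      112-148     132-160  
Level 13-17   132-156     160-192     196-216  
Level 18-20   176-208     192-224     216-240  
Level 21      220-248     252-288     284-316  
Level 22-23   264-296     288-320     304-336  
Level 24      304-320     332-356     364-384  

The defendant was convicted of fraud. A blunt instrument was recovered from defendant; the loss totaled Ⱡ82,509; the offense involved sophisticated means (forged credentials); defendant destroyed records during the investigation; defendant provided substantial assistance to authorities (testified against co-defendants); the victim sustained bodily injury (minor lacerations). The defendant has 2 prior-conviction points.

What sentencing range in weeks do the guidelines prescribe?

264-296 weeks

Base offense level for fraud: 15.
§1 applies (level before this adjustment is 15 ≥ 9, so +4): 15 + 4 = 19.
§2 applies: 19 + 2 = 21.
§4 applies: 21 + 1 = 22.
§5 applies (level before this adjustment is 22 ≥ 20, so +2): 22 + 2 = 24.
§6 applies: 24 − 3 = 21.
§7 applies: 21 + 2 = 23.
Final offense level: 23.
Criminal history: 2 prior points → Category 1 (0-3).
Level 23 falls in the 22-23 band.
Grid: Level 22-23 × Category 1 = 264-296 weeks.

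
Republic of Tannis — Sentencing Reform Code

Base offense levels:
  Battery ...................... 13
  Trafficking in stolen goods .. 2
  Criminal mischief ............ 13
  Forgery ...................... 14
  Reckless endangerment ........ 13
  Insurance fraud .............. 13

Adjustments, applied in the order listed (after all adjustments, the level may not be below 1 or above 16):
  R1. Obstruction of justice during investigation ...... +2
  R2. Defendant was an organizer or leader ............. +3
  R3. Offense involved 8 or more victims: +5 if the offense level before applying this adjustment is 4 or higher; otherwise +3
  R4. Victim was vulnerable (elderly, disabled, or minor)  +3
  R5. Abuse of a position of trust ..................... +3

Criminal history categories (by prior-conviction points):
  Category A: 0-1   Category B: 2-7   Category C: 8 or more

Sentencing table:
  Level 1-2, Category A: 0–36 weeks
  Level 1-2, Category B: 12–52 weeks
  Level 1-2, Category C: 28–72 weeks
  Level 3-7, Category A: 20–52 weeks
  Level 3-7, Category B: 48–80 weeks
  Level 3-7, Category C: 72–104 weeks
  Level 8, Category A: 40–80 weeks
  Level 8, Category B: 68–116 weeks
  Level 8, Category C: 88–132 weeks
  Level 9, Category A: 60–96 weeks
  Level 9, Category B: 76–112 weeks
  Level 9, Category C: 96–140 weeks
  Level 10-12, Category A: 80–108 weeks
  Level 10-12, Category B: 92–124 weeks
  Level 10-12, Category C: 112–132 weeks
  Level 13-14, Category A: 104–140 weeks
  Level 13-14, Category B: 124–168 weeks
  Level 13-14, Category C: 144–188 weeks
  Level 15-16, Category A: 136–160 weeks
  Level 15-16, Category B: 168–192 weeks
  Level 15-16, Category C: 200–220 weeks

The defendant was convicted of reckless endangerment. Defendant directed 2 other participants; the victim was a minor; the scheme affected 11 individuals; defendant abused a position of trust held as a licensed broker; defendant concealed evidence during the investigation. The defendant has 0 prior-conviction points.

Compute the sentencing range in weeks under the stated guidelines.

Base offense level for reckless endangerment: 13.
R1 applies: 13 + 2 = 15.
R2 applies: 15 + 3 = 18.
R3 applies (level before this adjustment is 18 ≥ 4, so +5): 18 + 5 = 23.
R4 applies: 23 + 3 = 26.
R5 applies: 26 + 3 = 29.
Level 29 exceeds the maximum of 16; capped at 16.
Final offense level: 16.
Criminal history: 0 prior points → Category A (0-1).
Level 16 falls in the 15-16 band.
Grid: Level 15-16 × Category A = 136-160 weeks.

136-160 weeks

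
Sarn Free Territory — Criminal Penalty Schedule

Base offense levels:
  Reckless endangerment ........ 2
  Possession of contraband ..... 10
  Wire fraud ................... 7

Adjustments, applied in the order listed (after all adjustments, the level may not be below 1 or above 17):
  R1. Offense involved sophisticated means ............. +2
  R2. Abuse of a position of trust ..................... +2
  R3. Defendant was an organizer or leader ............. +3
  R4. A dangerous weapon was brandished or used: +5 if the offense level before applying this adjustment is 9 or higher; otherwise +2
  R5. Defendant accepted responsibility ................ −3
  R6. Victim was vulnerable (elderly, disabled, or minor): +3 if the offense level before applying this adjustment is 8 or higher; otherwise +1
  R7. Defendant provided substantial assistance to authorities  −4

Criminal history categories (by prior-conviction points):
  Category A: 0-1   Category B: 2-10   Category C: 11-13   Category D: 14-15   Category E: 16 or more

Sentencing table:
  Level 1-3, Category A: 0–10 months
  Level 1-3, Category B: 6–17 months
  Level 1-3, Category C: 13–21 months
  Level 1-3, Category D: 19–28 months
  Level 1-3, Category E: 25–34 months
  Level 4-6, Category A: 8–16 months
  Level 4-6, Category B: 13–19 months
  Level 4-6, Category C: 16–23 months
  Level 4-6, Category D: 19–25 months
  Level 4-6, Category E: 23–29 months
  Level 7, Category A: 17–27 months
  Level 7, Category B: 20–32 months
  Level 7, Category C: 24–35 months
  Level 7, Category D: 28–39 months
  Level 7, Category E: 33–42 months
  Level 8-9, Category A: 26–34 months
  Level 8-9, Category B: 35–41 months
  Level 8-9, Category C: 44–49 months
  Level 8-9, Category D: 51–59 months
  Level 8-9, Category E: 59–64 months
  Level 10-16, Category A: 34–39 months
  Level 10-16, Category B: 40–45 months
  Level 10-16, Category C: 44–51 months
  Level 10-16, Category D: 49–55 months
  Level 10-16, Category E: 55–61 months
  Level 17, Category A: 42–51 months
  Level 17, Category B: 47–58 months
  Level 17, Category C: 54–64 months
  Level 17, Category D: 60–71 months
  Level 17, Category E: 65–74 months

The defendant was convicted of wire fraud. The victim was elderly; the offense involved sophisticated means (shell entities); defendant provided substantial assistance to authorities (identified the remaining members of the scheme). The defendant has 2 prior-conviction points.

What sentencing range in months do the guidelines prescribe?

Base offense level for wire fraud: 7.
R1 applies: 7 + 2 = 9.
R2 does not apply.
R3 does not apply.
R4 does not apply.
R6 applies (level before this adjustment is 9 ≥ 8, so +3): 9 + 3 = 12.
R7 applies: 12 − 4 = 8.
Final offense level: 8.
Criminal history: 2 prior points → Category B (2-10).
Level 8 falls in the 8-9 band.
Grid: Level 8-9 × Category B = 35-41 months.

35-41 months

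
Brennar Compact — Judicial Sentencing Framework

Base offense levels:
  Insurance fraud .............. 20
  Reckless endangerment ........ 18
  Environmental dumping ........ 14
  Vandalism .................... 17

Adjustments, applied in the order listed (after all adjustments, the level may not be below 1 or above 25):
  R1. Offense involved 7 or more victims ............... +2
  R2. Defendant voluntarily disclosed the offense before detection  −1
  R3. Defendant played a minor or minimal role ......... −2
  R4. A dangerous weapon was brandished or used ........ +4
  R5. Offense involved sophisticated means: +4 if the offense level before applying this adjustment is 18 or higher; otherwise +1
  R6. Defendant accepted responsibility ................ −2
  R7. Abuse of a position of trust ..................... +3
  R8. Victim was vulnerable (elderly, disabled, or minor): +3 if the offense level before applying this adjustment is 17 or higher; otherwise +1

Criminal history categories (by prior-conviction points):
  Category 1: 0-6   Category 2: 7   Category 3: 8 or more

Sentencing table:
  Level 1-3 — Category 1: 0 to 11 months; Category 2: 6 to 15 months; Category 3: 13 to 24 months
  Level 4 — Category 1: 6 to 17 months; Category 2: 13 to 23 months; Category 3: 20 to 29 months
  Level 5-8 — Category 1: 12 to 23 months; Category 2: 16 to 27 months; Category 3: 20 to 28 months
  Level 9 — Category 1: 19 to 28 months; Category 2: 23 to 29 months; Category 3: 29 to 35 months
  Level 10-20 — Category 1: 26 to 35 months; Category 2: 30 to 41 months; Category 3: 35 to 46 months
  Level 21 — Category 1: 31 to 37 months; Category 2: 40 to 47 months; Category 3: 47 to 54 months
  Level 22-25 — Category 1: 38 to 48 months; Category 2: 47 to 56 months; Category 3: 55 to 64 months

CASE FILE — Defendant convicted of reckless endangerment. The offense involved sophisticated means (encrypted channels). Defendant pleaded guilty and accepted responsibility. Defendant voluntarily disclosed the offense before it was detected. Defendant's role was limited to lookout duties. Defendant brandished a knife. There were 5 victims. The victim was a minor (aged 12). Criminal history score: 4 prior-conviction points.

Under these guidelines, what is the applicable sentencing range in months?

38-48 months

Base offense level for reckless endangerment: 18.
R1 does not apply.
R2 applies: 18 − 1 = 17.
R3 applies: 17 − 2 = 15.
R4 applies: 15 + 4 = 19.
R5 applies (level before this adjustment is 19 ≥ 18, so +4): 19 + 4 = 23.
R6 applies: 23 − 2 = 21.
R8 applies (level before this adjustment is 21 ≥ 17, so +3): 21 + 3 = 24.
Final offense level: 24.
Criminal history: 4 prior points → Category 1 (0-6).
Level 24 falls in the 22-25 band.
Grid: Level 22-25 × Category 1 = 38-48 months.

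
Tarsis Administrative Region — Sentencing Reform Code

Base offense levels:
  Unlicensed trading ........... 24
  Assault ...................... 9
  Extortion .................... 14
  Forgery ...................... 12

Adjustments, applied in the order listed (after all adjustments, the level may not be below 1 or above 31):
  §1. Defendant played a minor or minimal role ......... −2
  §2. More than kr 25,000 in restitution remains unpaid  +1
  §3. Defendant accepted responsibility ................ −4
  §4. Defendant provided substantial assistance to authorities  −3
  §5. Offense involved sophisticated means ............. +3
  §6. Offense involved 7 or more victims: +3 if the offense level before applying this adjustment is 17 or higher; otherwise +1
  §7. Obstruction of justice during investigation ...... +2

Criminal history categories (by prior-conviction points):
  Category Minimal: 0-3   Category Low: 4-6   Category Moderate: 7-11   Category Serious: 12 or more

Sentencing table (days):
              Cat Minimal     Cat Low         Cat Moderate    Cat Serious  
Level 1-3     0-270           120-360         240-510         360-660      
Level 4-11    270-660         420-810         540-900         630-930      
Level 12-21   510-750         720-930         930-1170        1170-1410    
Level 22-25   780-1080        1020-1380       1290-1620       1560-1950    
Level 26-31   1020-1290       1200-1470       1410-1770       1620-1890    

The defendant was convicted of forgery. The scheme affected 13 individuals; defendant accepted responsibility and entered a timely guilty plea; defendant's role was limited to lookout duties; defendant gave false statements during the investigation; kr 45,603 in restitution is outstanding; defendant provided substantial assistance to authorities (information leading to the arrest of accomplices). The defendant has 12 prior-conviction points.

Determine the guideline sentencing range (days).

Base offense level for forgery: 12.
§1 applies: 12 − 2 = 10.
§2 applies: 10 + 1 = 11.
§3 applies: 11 − 4 = 7.
§4 applies: 7 − 3 = 4.
§5 does not apply.
§6 applies (level before this adjustment is 4 < 17, so +1): 4 + 1 = 5.
§7 applies: 5 + 2 = 7.
Final offense level: 7.
Criminal history: 12 prior points → Category Serious (12+).
Level 7 falls in the 4-11 band.
Grid: Level 4-11 × Category Serious = 630-930 days.

630-930 days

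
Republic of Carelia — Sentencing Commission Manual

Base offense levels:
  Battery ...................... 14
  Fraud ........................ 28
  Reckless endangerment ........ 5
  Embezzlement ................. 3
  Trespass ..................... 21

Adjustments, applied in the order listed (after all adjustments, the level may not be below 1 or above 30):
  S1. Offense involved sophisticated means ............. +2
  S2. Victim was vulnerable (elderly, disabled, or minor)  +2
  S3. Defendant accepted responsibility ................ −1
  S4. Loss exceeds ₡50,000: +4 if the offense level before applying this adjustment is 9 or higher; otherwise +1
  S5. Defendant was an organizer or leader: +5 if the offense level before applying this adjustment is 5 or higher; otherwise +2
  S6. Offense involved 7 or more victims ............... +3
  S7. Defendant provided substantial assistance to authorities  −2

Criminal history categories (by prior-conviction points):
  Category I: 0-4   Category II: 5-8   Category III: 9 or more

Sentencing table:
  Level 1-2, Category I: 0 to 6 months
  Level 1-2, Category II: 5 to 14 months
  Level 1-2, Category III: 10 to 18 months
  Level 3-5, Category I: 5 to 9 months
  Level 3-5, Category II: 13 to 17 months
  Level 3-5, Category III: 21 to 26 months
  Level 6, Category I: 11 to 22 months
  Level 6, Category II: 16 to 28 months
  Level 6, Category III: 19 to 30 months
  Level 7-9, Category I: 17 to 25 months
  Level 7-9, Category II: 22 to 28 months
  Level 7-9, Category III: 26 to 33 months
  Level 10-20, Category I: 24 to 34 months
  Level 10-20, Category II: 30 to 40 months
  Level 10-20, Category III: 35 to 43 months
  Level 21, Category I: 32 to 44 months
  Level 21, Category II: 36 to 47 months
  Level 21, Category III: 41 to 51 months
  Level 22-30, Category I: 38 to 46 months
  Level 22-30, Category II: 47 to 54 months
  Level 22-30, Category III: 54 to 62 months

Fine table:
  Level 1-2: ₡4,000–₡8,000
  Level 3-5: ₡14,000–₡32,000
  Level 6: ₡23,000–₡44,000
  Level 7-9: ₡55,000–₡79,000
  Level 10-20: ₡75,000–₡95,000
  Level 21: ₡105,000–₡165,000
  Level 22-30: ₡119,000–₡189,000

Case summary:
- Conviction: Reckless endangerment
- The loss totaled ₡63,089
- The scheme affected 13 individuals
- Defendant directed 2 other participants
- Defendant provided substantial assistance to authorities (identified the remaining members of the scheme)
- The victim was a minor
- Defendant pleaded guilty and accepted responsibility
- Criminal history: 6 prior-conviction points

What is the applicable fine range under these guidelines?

Base offense level for reckless endangerment: 5.
S1 does not apply.
S2 applies: 5 + 2 = 7.
S3 applies: 7 − 1 = 6.
S4 applies (level before this adjustment is 6 < 9, so +1): 6 + 1 = 7.
S5 applies (level before this adjustment is 7 ≥ 5, so +5): 7 + 5 = 12.
S6 applies: 12 + 3 = 15.
S7 applies: 15 − 2 = 13.
Final offense level: 13.
Level 13 falls in the 10-20 band.
Fine table: Level 10-20 → ₡75,000–₡95,000.

₡75,000–₡95,000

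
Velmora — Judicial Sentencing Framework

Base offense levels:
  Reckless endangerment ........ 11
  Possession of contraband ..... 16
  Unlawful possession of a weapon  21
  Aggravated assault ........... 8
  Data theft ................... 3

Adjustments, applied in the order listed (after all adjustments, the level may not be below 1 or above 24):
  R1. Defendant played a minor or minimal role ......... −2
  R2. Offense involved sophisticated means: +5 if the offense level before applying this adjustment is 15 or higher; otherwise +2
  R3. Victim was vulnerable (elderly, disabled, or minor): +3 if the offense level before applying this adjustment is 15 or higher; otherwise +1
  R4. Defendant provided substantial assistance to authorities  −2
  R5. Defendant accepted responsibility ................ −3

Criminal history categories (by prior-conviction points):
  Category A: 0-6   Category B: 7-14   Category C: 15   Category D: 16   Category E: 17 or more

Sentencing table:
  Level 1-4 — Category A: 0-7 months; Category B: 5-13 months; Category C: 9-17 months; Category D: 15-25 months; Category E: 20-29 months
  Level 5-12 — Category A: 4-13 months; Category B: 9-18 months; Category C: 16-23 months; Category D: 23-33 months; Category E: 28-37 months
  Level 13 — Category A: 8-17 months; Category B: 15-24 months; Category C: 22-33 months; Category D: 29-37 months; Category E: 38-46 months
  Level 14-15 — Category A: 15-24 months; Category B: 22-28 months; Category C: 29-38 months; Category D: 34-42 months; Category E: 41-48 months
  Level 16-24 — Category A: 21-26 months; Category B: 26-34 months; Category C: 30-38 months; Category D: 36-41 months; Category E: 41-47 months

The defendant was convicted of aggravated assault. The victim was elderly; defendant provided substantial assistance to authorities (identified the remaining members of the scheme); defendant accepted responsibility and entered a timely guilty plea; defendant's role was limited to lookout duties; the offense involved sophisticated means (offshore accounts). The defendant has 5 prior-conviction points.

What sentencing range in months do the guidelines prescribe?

0-7 months

Base offense level for aggravated assault: 8.
R1 applies: 8 − 2 = 6.
R2 applies (level before this adjustment is 6 < 15, so +2): 6 + 2 = 8.
R3 applies (level before this adjustment is 8 < 15, so +1): 8 + 1 = 9.
R4 applies: 9 − 2 = 7.
R5 applies: 7 − 3 = 4.
Final offense level: 4.
Criminal history: 5 prior points → Category A (0-6).
Level 4 falls in the 1-4 band.
Grid: Level 1-4 × Category A = 0-7 months.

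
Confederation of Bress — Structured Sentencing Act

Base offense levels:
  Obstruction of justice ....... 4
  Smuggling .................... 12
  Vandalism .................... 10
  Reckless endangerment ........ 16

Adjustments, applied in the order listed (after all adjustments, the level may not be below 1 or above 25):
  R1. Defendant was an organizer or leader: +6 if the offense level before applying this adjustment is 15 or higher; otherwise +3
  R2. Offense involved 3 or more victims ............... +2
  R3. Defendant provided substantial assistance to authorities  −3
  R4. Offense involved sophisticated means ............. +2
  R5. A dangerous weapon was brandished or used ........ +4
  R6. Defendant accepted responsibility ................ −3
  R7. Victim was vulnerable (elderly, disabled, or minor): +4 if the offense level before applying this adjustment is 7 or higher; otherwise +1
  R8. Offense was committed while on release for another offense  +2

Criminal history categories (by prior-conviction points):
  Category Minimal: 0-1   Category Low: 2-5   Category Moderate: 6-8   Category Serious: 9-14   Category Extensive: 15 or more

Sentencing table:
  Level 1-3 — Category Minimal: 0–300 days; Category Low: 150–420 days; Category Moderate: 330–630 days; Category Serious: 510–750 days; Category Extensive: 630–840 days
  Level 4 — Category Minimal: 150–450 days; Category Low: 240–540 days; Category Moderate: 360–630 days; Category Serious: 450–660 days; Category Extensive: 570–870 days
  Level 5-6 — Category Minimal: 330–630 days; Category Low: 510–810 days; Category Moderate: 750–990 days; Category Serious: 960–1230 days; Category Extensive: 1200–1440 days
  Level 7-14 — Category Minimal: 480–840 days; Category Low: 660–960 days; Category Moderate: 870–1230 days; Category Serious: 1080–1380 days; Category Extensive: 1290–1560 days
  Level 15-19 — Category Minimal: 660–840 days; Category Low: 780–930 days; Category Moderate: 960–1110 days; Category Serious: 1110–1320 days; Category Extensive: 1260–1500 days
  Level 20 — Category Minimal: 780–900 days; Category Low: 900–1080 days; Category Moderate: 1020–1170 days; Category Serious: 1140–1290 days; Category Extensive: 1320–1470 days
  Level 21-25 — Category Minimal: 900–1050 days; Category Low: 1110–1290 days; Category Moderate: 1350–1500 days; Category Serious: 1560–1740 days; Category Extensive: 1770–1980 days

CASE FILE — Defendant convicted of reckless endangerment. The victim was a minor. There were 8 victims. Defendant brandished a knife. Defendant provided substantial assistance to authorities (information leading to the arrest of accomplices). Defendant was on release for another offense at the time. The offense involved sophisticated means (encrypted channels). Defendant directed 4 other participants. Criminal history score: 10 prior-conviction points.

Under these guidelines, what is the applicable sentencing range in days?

Base offense level for reckless endangerment: 16.
R1 applies (level before this adjustment is 16 ≥ 15, so +6): 16 + 6 = 22.
R2 applies: 22 + 2 = 24.
R3 applies: 24 − 3 = 21.
R4 applies: 21 + 2 = 23.
R5 applies: 23 + 4 = 27.
R7 applies (level before this adjustment is 27 ≥ 7, so +4): 27 + 4 = 31.
R8 applies: 31 + 2 = 33.
Level 33 exceeds the maximum of 25; capped at 25.
Final offense level: 25.
Criminal history: 10 prior points → Category Serious (9-14).
Level 25 falls in the 21-25 band.
Grid: Level 21-25 × Category Serious = 1560-1740 days.

1560-1740 days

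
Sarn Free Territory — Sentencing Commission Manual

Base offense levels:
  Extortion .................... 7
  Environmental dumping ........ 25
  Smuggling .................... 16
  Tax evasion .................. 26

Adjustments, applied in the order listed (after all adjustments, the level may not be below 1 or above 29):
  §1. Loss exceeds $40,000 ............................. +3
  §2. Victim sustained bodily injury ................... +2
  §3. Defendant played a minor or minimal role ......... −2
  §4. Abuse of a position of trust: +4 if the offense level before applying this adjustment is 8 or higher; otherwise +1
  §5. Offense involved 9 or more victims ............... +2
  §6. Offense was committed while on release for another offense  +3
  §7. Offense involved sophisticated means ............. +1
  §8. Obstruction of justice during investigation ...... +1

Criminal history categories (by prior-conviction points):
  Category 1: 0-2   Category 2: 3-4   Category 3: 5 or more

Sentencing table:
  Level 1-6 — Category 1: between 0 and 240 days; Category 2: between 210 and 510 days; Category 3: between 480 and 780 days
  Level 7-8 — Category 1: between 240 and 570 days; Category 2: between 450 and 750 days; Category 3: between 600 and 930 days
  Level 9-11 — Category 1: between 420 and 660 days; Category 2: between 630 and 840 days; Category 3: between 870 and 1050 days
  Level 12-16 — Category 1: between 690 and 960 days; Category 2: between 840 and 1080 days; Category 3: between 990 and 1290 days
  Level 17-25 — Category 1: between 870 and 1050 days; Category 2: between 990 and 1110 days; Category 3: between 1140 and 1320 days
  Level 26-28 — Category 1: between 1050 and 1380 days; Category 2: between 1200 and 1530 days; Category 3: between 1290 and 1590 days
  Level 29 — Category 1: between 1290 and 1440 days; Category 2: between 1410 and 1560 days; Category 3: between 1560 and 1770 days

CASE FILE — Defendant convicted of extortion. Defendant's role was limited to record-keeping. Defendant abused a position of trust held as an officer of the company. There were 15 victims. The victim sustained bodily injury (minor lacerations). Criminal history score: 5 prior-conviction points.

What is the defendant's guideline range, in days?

Base offense level for extortion: 7.
§1 does not apply.
§2 applies: 7 + 2 = 9.
§3 applies: 9 − 2 = 7.
§4 applies (level before this adjustment is 7 < 8, so +1): 7 + 1 = 8.
§5 applies: 8 + 2 = 10.
§7 does not apply.
§8 does not apply.
Final offense level: 10.
Criminal history: 5 prior points → Category 3 (5+).
Level 10 falls in the 9-11 band.
Grid: Level 9-11 × Category 3 = 870-1050 days.

870-1050 days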